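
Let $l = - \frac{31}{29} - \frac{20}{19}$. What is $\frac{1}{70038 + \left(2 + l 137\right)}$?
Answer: $\frac{551}{38431887} \approx 1.4337 \cdot 10^{-5}$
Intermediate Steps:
$l = - \frac{1169}{551}$ ($l = \left(-31\right) \frac{1}{29} - \frac{20}{19} = - \frac{31}{29} - \frac{20}{19} = - \frac{1169}{551} \approx -2.1216$)
$\frac{1}{70038 + \left(2 + l 137\right)} = \frac{1}{70038 + \left(2 - \frac{160153}{551}\right)} = \frac{1}{70038 - \frac{159051}{551}} = \frac{1}{\frac{38431887}{551}} = \frac{551}{38431887}$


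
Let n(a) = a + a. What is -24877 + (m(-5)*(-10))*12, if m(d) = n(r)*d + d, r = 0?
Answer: -24277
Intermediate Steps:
n(a) = 2*a
m(d) = d (m(d) = (2*0)*d + d = 0*d + d = 0 + d = d)
-24877 + (m(-5)*(-10))*12 = -24877 - 5*(-10)*12 = -24877 + 50*12 = -24877 + 600 = -24277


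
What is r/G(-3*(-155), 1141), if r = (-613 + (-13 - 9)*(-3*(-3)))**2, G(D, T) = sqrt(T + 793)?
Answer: 657721*sqrt(1934)/1934 ≈ 14956.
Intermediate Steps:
G(D, T) = sqrt(793 + T)
r = 657721 (r = (-613 - 22*9)**2 = (-613 - 198)**2 = (-811)**2 = 657721)
r/G(-3*(-155), 1141) = 657721/(sqrt(793 + 1141)) = 657721/(sqrt(1934)) = 657721*(sqrt(1934)/1934) = 657721*sqrt(1934)/1934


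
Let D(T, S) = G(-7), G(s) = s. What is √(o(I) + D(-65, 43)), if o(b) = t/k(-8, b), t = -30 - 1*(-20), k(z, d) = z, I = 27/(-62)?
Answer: I*√23/2 ≈ 2.3979*I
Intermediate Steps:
D(T, S) = -7
I = -27/62 (I = 27*(-1/62) = -27/62 ≈ -0.43548)
t = -10 (t = -30 + 20 = -10)
o(b) = 5/4 (o(b) = -10/(-8) = -10*(-⅛) = 5/4)
√(o(I) + D(-65, 43)) = √(5/4 - 7) = √(-23/4) = I*√23/2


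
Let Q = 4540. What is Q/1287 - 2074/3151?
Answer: 11636302/4055337 ≈ 2.8694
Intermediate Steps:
Q/1287 - 2074/3151 = 4540/1287 - 2074/3151 = 11636302/4055337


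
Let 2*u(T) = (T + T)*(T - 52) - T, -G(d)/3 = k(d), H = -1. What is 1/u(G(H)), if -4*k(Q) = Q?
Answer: 16/639 ≈ 0.025039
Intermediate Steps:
k(Q) = -Q/4
G(d) = 3*d/4 (G(d) = -(-3)*d/4 = 3*d/4)
u(T) = -T/2 + T*(-52 + T) (u(T) = ((T + T)*(T - 52) - T)/2 = ((2*T)*(-52 + T) - T)/2 = (2*T*(-52 + T) - T)/2 = (-T + 2*T*(-52 + T))/2 = -T/2 + T*(-52 + T))
1/u(G(H)) = 1/(((¾)*(-1))*(-105 + 2*((¾)*(-1)))/2) = 1/((½)*(-¾)*(-105 + 2*(-¾))) = 1/((½)*(-¾)*(-105 - 3/2)) = 1/((½)*(-¾)*(-213/2)) = 1/(639/16) = 16/639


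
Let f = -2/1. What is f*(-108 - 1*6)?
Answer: 228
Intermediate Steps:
f = -2 (f = -2*1 = -2)
f*(-108 - 1*6) = -2*(-108 - 1*6) = -2*(-108 - 6) = -2*(-114) = 228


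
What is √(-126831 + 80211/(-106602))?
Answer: I*√160146034473194/35534 ≈ 356.13*I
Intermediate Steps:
√(-126831 + 80211/(-106602)) = √(-126831 + 80211*(-1/106602)) = √(-126831 - 26737/35534) = √(-4506839491/35534) = I*√160146034473194/35534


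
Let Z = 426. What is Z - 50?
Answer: 376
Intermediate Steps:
Z - 50 = 426 - 50 = 376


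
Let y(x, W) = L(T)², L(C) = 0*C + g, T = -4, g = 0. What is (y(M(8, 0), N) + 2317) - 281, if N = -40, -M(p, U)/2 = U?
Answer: 2036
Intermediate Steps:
M(p, U) = -2*U
L(C) = 0 (L(C) = 0*C + 0 = 0 + 0 = 0)
y(x, W) = 0 (y(x, W) = 0² = 0)
(y(M(8, 0), N) + 2317) - 281 = (0 + 2317) - 281 = 2317 - 281 = 2036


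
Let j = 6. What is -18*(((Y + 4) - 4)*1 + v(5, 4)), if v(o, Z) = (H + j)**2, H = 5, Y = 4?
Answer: -2250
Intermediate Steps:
v(o, Z) = 121 (v(o, Z) = (5 + 6)**2 = 11**2 = 121)
-18*(((Y + 4) - 4)*1 + v(5, 4)) = -18*(((4 + 4) - 4)*1 + 121) = -18*((8 - 4)*1 + 121) = -18*(4*1 + 121) = -18*(4 + 121) = -18*125 = -2250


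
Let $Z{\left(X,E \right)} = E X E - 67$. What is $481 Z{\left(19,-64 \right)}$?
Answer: $37401117$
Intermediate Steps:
$Z{\left(X,E \right)} = -67 + X E^{2}$ ($Z{\left(X,E \right)} = X E^{2} - 67 = -67 + X E^{2}$)
$481 Z{\left(19,-64 \right)} = 481 \left(-67 + 19 \left(-64\right)^{2}\right) = 481 \left(-67 + 19 \cdot 4096\right) = 481 \left(-67 + 77824\right) = 481 \cdot 77757 = 37401117$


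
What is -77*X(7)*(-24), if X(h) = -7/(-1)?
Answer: 12936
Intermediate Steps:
X(h) = 7 (X(h) = -7*(-1) = 7)
-77*X(7)*(-24) = -77*7*(-24) = -539*(-24) = 12936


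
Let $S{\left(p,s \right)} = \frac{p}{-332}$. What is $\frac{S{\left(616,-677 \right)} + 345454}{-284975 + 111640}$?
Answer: $- \frac{28672528}{14386805} \approx -1.993$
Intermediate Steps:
$S{\left(p,s \right)} = - \frac{p}{332}$ ($S{\left(p,s \right)} = p \left(- \frac{1}{332}\right) = - \frac{p}{332}$)
$\frac{S{\left(616,-677 \right)} + 345454}{-284975 + 111640} = \frac{\left(- \frac{1}{332}\right) 616 + 345454}{-284975 + 111640} = \frac{- \frac{154}{83} + 345454}{-173335} = \frac{28672528}{83} \left(- \frac{1}{173335}\right) = - \frac{28672528}{14386805}$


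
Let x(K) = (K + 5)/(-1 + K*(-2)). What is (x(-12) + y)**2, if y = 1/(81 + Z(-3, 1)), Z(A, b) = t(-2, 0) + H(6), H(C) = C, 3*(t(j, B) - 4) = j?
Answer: 3341584/38850289 ≈ 0.086012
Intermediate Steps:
t(j, B) = 4 + j/3
Z(A, b) = 28/3 (Z(A, b) = (4 + (1/3)*(-2)) + 6 = (4 - 2/3) + 6 = 10/3 + 6 = 28/3)
x(K) = (5 + K)/(-1 - 2*K)
y = 3/271 (y = 1/(81 + 28/3) = 1/(271/3) = 3/271 ≈ 0.011070)
(x(-12) + y)**2 = ((-5 - 1*(-12))/(1 + 2*(-12)) + 3/271)**2 = ((-5 + 12)/(1 - 24) + 3/271)**2 = (7/(-23) + 3/271)**2 = (-1/23*7 + 3/271)**2 = (-7/23 + 3/271)**2 = (-1828/6233)**2 = 3341584/38850289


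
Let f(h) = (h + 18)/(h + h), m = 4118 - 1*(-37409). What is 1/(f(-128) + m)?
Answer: 128/5315511 ≈ 2.4080e-5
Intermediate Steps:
m = 41527 (m = 4118 + 37409 = 41527)
f(h) = (18 + h)/(2*h) (f(h) = (18 + h)/((2*h)) = (18 + h)*(1/(2*h)) = (18 + h)/(2*h))
1/(f(-128) + m) = 1/((½)*(18 - 128)/(-128) + 41527) = 1/((½)*(-1/128)*(-110) + 41527) = 1/(55/128 + 41527) = 1/(5315511/128) = 128/5315511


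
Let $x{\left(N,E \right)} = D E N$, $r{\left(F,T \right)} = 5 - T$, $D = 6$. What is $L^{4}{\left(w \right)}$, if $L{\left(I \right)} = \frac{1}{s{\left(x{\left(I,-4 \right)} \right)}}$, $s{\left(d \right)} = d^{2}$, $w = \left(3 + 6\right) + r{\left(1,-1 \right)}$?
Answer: $\frac{1}{282110990745600000000} \approx 3.5447 \cdot 10^{-21}$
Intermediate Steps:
$x{\left(N,E \right)} = 6 E N$
$w = 15$ ($w = \left(3 + 6\right) + \left(5 - -1\right) = 9 + \left(5 + 1\right) = 9 + 6 = 15$)
$L{\left(I \right)} = \frac{1}{576 I^{2}}$ ($L{\left(I \right)} = \frac{1}{\left(6 \left(-4\right) I\right)^{2}} = \frac{1}{\left(- 24 I\right)^{2}} = \frac{1}{576 I^{2}}$)
$L^{4}{\left(w \right)} = \left(\frac{1}{576 \cdot 225}\right)^{4} = \left(\frac{1}{576} \cdot \frac{1}{225}\right)^{4} = \left(\frac{1}{129600}\right)^{4} = \frac{1}{282110990745600000000}$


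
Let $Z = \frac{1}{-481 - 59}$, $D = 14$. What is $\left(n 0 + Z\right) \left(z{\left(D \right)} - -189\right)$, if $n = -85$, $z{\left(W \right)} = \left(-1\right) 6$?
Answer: $- \frac{61}{180} \approx -0.33889$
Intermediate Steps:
$z{\left(W \right)} = -6$
$Z = - \frac{1}{540}$ ($Z = \frac{1}{-540} = - \frac{1}{540} \approx -0.0018519$)
$\left(n 0 + Z\right) \left(z{\left(D \right)} - -189\right) = \left(\left(-85\right) 0 - \frac{1}{540}\right) \left(-6 - -189\right) = \left(0 - \frac{1}{540}\right) \left(-6 + 189\right) = \left(- \frac{1}{540}\right) 183 = - \frac{61}{180}$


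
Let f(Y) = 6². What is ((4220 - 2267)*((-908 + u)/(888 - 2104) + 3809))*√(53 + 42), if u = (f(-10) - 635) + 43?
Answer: 1131081903*√95/152 ≈ 7.2529e+7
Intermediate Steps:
f(Y) = 36
u = -556 (u = (36 - 635) + 43 = -599 + 43 = -556)
((4220 - 2267)*((-908 + u)/(888 - 2104) + 3809))*√(53 + 42) = ((4220 - 2267)*((-908 - 556)/(888 - 2104) + 3809))*√(53 + 42) = (1953*(-1464/(-1216) + 3809))*√95 = (1953*(-1464*(-1/1216) + 3809))*√95 = (1953*(183/152 + 3809))*√95 = (1953*(579151/152))*√95 = 1131081903*√95/152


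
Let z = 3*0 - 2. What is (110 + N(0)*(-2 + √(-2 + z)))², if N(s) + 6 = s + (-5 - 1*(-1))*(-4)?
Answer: 7700 + 3600*I ≈ 7700.0 + 3600.0*I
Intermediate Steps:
N(s) = 10 + s (N(s) = -6 + (s + (-5 - 1*(-1))*(-4)) = -6 + (s + (-5 + 1)*(-4)) = -6 + (s - 4*(-4)) = -6 + (s + 16) = -6 + (16 + s) = 10 + s)
z = -2 (z = 0 - 2 = -2)
(110 + N(0)*(-2 + √(-2 + z)))² = (110 + (10 + 0)*(-2 + √(-2 - 2)))² = (110 + 10*(-2 + √(-4)))² = (110 + 10*(-2 + 2*I))² = (110 + (-20 + 20*I))² = (90 + 20*I)²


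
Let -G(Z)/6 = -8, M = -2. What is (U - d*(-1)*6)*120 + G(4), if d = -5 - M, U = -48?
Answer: -7872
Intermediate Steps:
d = -3 (d = -5 - 1*(-2) = -5 + 2 = -3)
G(Z) = 48 (G(Z) = -6*(-8) = 48)
(U - d*(-1)*6)*120 + G(4) = (-48 - (-3*(-1))*6)*120 + 48 = (-48 - 3*6)*120 + 48 = (-48 - 1*18)*120 + 48 = (-48 - 18)*120 + 48 = -66*120 + 48 = -7920 + 48 = -7872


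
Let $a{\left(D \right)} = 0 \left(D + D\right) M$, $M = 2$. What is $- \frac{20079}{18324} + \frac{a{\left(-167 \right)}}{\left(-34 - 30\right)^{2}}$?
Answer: $- \frac{2231}{2036} \approx -1.0958$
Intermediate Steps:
$a{\left(D \right)} = 0$ ($a{\left(D \right)} = 0 \left(D + D\right) 2 = 0 \cdot 2 D 2 = 0 \cdot 2 = 0$)
$- \frac{20079}{18324} + \frac{a{\left(-167 \right)}}{\left(-34 - 30\right)^{2}} = - \frac{20079}{18324} + \frac{0}{\left(-34 - 30\right)^{2}} = \left(-20079\right) \frac{1}{18324} + \frac{0}{\left(-64\right)^{2}} = - \frac{2231}{2036} + \frac{0}{4096} = - \frac{2231}{2036} + 0 \cdot \frac{1}{4096} = - \frac{2231}{2036} + 0 = - \frac{2231}{2036}$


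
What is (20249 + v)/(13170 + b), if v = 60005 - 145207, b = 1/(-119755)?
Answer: -7778446515/1577173349 ≈ -4.9319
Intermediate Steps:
b = -1/119755 ≈ -8.3504e-6
v = -85202
(20249 + v)/(13170 + b) = (20249 - 85202)/(13170 - 1/119755) = -64953/1577173349/119755 = -64953*119755/1577173349 = -7778446515/1577173349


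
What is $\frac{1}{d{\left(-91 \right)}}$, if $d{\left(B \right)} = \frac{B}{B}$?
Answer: $1$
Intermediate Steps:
$d{\left(B \right)} = 1$
$\frac{1}{d{\left(-91 \right)}} = 1^{-1} = 1$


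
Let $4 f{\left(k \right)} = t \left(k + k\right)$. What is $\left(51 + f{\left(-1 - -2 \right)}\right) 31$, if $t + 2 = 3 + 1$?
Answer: $1612$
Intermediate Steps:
$t = 2$ ($t = -2 + \left(3 + 1\right) = -2 + 4 = 2$)
$f{\left(k \right)} = k$ ($f{\left(k \right)} = \frac{2 \left(k + k\right)}{4} = \frac{2 \cdot 2 k}{4} = \frac{4 k}{4} = k$)
$\left(51 + f{\left(-1 - -2 \right)}\right) 31 = \left(51 - -1\right) 31 = \left(51 + \left(-1 + 2\right)\right) 31 = \left(51 + 1\right) 31 = 52 \cdot 31 = 1612$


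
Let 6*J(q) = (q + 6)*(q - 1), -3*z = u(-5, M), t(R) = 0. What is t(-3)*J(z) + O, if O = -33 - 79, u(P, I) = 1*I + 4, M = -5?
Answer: -112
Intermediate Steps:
u(P, I) = 4 + I (u(P, I) = I + 4 = 4 + I)
z = ⅓ (z = -(4 - 5)/3 = -⅓*(-1) = ⅓ ≈ 0.33333)
J(q) = (-1 + q)*(6 + q)/6 (J(q) = ((q + 6)*(q - 1))/6 = ((6 + q)*(-1 + q))/6 = ((-1 + q)*(6 + q))/6 = (-1 + q)*(6 + q)/6)
O = -112
t(-3)*J(z) + O = 0*(-1 + (⅓)²/6 + (⅚)*(⅓)) - 112 = 0*(-1 + (⅙)*(⅑) + 5/18) - 112 = 0*(-1 + 1/54 + 5/18) - 112 = 0*(-19/27) - 112 = 0 - 112 = -112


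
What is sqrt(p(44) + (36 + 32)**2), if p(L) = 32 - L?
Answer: 2*sqrt(1153) ≈ 67.912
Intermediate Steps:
sqrt(p(44) + (36 + 32)**2) = sqrt((32 - 1*44) + (36 + 32)**2) = sqrt((32 - 44) + 68**2) = sqrt(-12 + 4624) = sqrt(4612) = 2*sqrt(1153)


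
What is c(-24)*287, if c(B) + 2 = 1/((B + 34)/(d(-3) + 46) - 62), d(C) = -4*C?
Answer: -1037505/1793 ≈ -578.64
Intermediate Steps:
c(B) = -2 + 1/(-1781/29 + B/58) (c(B) = -2 + 1/((B + 34)/(-4*(-3) + 46) - 62) = -2 + 1/((34 + B)/(12 + 46) - 62) = -2 + 1/((34 + B)/58 - 62) = -2 + 1/((34 + B)*(1/58) - 62) = -2 + 1/((17/29 + B/58) - 62) = -2 + 1/(-1781/29 + B/58))
c(-24)*287 = (2*(3591 - 1*(-24))/(-3562 - 24))*287 = (2*(3591 + 24)/(-3586))*287 = (2*(-1/3586)*3615)*287 = -3615/1793*287 = -1037505/1793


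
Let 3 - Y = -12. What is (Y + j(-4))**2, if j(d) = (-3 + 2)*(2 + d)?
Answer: 289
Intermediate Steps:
Y = 15 (Y = 3 - 1*(-12) = 3 + 12 = 15)
j(d) = -2 - d (j(d) = -(2 + d) = -2 - d)
(Y + j(-4))**2 = (15 + (-2 - 1*(-4)))**2 = (15 + (-2 + 4))**2 = (15 + 2)**2 = 17**2 = 289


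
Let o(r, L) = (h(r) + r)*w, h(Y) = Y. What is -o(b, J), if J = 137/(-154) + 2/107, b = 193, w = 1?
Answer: -386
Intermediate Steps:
J = -14351/16478 (J = 137*(-1/154) + 2*(1/107) = -137/154 + 2/107 = -14351/16478 ≈ -0.87092)
o(r, L) = 2*r (o(r, L) = (r + r)*1 = (2*r)*1 = 2*r)
-o(b, J) = -2*193 = -1*386 = -386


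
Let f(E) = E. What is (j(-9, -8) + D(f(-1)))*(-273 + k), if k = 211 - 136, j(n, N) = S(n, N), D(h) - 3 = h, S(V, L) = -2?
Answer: 0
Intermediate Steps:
D(h) = 3 + h
j(n, N) = -2
k = 75
(j(-9, -8) + D(f(-1)))*(-273 + k) = (-2 + (3 - 1))*(-273 + 75) = (-2 + 2)*(-198) = 0*(-198) = 0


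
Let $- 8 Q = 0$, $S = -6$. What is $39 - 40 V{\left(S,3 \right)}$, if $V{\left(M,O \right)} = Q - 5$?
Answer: $239$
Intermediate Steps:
$Q = 0$ ($Q = \left(- \frac{1}{8}\right) 0 = 0$)
$V{\left(M,O \right)} = -5$ ($V{\left(M,O \right)} = 0 - 5 = -5$)
$39 - 40 V{\left(S,3 \right)} = 39 - -200 = 39 + 200 = 239$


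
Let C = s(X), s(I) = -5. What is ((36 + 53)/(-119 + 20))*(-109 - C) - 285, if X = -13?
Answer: -18959/99 ≈ -191.51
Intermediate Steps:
C = -5
((36 + 53)/(-119 + 20))*(-109 - C) - 285 = ((36 + 53)/(-119 + 20))*(-109 - 1*(-5)) - 285 = (89/(-99))*(-109 + 5) - 285 = (89*(-1/99))*(-104) - 285 = -89/99*(-104) - 285 = 9256/99 - 285 = -18959/99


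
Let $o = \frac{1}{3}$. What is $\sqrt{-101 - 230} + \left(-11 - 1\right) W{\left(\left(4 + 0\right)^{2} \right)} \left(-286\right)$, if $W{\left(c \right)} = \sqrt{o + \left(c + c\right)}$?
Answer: $1144 \sqrt{291} + i \sqrt{331} \approx 19515.0 + 18.193 i$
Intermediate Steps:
$o = \frac{1}{3} \approx 0.33333$
$W{\left(c \right)} = \sqrt{\frac{1}{3} + 2 c}$ ($W{\left(c \right)} = \sqrt{\frac{1}{3} + \left(c + c\right)} = \sqrt{\frac{1}{3} + 2 c}$)
$\sqrt{-101 - 230} + \left(-11 - 1\right) W{\left(\left(4 + 0\right)^{2} \right)} \left(-286\right) = \sqrt{-101 - 230} + \left(-11 - 1\right) \frac{\sqrt{3 + 18 \left(4 + 0\right)^{2}}}{3} \left(-286\right) = \sqrt{-331} + - 12 \frac{\sqrt{3 + 18 \cdot 4^{2}}}{3} \left(-286\right) = i \sqrt{331} + - 12 \frac{\sqrt{3 + 18 \cdot 16}}{3} \left(-286\right) = i \sqrt{331} + - 12 \frac{\sqrt{3 + 288}}{3} \left(-286\right) = i \sqrt{331} + - 12 \frac{\sqrt{291}}{3} \left(-286\right) = i \sqrt{331} + - 4 \sqrt{291} \left(-286\right) = i \sqrt{331} + 1144 \sqrt{291} = 1144 \sqrt{291} + i \sqrt{331}$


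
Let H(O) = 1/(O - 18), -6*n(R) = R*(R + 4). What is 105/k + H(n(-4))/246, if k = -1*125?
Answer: -93013/110700 ≈ -0.84023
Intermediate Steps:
n(R) = -R*(4 + R)/6 (n(R) = -R*(R + 4)/6 = -R*(4 + R)/6)
H(O) = 1/(-18 + O)
k = -125
105/k + H(n(-4))/246 = 105/(-125) + 1/(-18 - ⅙*(-4)*(4 - 4)*246) = 105*(-1/125) + (1/246)/(-18 - ⅙*(-4)*0) = -21/25 + (1/246)/(-18 + 0) = -21/25 + (1/246)/(-18) = -21/25 - 1/18*1/246 = -21/25 - 1/4428 = -93013/110700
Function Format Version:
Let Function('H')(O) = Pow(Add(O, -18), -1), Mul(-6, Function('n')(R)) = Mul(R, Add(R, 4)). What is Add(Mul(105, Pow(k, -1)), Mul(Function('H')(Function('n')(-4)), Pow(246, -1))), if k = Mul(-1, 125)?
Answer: Rational(-93013, 110700) ≈ -0.84023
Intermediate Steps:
Function('n')(R) = Mul(Rational(-1, 6), R, Add(4, R)) (Function('n')(R) = Mul(Rational(-1, 6), Mul(R, Add(R, 4))) = Mul(Rational(-1, 6), Mul(R, Add(4, R))) = Mul(Rational(-1, 6), R, Add(4, R)))
Function('H')(O) = Pow(Add(-18, O), -1)
k = -125
Add(Mul(105, Pow(k, -1)), Mul(Function('H')(Function('n')(-4)), Pow(246, -1))) = Add(Mul(105, Pow(-125, -1)), Mul(Pow(Add(-18, Mul(Rational(-1, 6), -4, Add(4, -4))), -1), Pow(246, -1))) = Add(Mul(105, Rational(-1, 125)), Mul(Pow(Add(-18, Mul(Rational(-1, 6), -4, 0)), -1), Rational(1, 246))) = Add(Rational(-21, 25), Mul(Pow(Add(-18, 0), -1), Rational(1, 246))) = Add(Rational(-21, 25), Mul(Pow(-18, -1), Rational(1, 246))) = Add(Rational(-21, 25), Mul(Rational(-1, 18), Rational(1, 246))) = Add(Rational(-21, 25), Rational(-1, 4428)) = Rational(-93013, 110700)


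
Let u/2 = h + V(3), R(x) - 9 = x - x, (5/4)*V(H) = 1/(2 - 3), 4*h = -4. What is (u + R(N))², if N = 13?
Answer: 729/25 ≈ 29.160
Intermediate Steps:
h = -1 (h = (¼)*(-4) = -1)
V(H) = -⅘ (V(H) = 4/(5*(2 - 3)) = (⅘)/(-1) = (⅘)*(-1) = -⅘)
R(x) = 9 (R(x) = 9 + (x - x) = 9 + 0 = 9)
u = -18/5 (u = 2*(-1 - ⅘) = 2*(-9/5) = -18/5 ≈ -3.6000)
(u + R(N))² = (-18/5 + 9)² = (27/5)² = 729/25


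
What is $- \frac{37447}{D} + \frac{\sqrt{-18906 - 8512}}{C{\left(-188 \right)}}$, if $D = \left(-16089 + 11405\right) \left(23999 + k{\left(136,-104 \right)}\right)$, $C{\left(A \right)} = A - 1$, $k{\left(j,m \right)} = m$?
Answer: $\frac{37447}{111924180} - \frac{i \sqrt{27418}}{189} \approx 0.00033457 - 0.87611 i$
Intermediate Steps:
$C{\left(A \right)} = -1 + A$ ($C{\left(A \right)} = A - 1 = -1 + A$)
$D = -111924180$ ($D = \left(-16089 + 11405\right) \left(23999 - 104\right) = \left(-4684\right) 23895 = -111924180$)
$- \frac{37447}{D} + \frac{\sqrt{-18906 - 8512}}{C{\left(-188 \right)}} = - \frac{37447}{-111924180} + \frac{\sqrt{-18906 - 8512}}{-1 - 188} = \left(-37447\right) \left(- \frac{1}{111924180}\right) + \frac{\sqrt{-27418}}{-189} = \frac{37447}{111924180} + i \sqrt{27418} \left(- \frac{1}{189}\right) = \frac{37447}{111924180} - \frac{i \sqrt{27418}}{189}$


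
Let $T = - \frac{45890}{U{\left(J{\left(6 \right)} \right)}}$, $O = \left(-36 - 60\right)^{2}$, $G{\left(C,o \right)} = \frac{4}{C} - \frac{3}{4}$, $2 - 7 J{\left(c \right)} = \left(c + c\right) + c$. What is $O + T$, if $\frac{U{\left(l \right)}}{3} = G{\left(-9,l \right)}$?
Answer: $\frac{946968}{43} \approx 22023.0$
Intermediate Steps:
$J{\left(c \right)} = \frac{2}{7} - \frac{3 c}{7}$ ($J{\left(c \right)} = \frac{2}{7} - \frac{\left(c + c\right) + c}{7} = \frac{2}{7} - \frac{2 c + c}{7} = \frac{2}{7} - \frac{3 c}{7}$)
$G{\left(C,o \right)} = - \frac{3}{4} + \frac{4}{C}$ ($G{\left(C,o \right)} = \frac{4}{C} - \frac{3}{4} = - \frac{3}{4} + \frac{4}{C}$)
$U{\left(l \right)} = - \frac{43}{12}$ ($U{\left(l \right)} = 3 \left(- \frac{3}{4} + \frac{4}{-9}\right) = 3 \left(- \frac{3}{4} + 4 \left(- \frac{1}{9}\right)\right) = 3 \left(- \frac{3}{4} - \frac{4}{9}\right) = 3 \left(- \frac{43}{36}\right) = - \frac{43}{12}$)
$O = 9216$ ($O = \left(-96\right)^{2} = 9216$)
$T = \frac{550680}{43}$ ($T = - \frac{45890}{- \frac{43}{12}} = \left(-45890\right) \left(- \frac{12}{43}\right) = \frac{550680}{43} \approx 12807.0$)
$O + T = 9216 + \frac{550680}{43} = \frac{946968}{43}$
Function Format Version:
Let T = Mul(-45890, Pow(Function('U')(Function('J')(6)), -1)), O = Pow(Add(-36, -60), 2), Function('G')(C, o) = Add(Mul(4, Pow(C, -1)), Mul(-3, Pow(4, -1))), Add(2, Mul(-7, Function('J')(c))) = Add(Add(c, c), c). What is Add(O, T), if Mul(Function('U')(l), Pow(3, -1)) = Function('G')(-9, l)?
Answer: Rational(946968, 43) ≈ 22023.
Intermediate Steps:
Function('J')(c) = Add(Rational(2, 7), Mul(Rational(-3, 7), c)) (Function('J')(c) = Add(Rational(2, 7), Mul(Rational(-1, 7), Add(Add(c, c), c))) = Add(Rational(2, 7), Mul(Rational(-1, 7), Add(Mul(2, c), c))) = Add(Rational(2, 7), Mul(Rational(-1, 7), Mul(3, c))) = Add(Rational(2, 7), Mul(Rational(-3, 7), c)))
Function('G')(C, o) = Add(Rational(-3, 4), Mul(4, Pow(C, -1))) (Function('G')(C, o) = Add(Mul(4, Pow(C, -1)), Mul(-3, Rational(1, 4))) = Add(Mul(4, Pow(C, -1)), Rational(-3, 4)) = Add(Rational(-3, 4), Mul(4, Pow(C, -1))))
Function('U')(l) = Rational(-43, 12) (Function('U')(l) = Mul(3, Add(Rational(-3, 4), Mul(4, Pow(-9, -1)))) = Mul(3, Add(Rational(-3, 4), Mul(4, Rational(-1, 9)))) = Mul(3, Add(Rational(-3, 4), Rational(-4, 9))) = Mul(3, Rational(-43, 36)) = Rational(-43, 12))
O = 9216 (O = Pow(-96, 2) = 9216)
T = Rational(550680, 43) (T = Mul(-45890, Pow(Rational(-43, 12), -1)) = Mul(-45890, Rational(-12, 43)) = Rational(550680, 43) ≈ 12807.)
Add(O, T) = Add(9216, Rational(550680, 43)) = Rational(946968, 43)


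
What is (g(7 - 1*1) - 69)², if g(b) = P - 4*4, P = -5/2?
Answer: 30625/4 ≈ 7656.3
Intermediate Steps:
P = -5/2 (P = -5*½ = -5/2 ≈ -2.5000)
g(b) = -37/2 (g(b) = -5/2 - 4*4 = -5/2 - 16 = -37/2)
(g(7 - 1*1) - 69)² = (-37/2 - 69)² = (-175/2)² = 30625/4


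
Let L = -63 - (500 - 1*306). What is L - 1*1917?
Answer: -2174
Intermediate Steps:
L = -257 (L = -63 - (500 - 306) = -63 - 1*194 = -63 - 194 = -257)
L - 1*1917 = -257 - 1*1917 = -257 - 1917 = -2174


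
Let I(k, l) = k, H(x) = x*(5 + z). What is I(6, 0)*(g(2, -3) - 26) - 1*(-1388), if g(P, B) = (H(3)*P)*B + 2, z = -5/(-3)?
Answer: 524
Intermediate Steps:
z = 5/3 (z = -5*(-⅓) = 5/3 ≈ 1.6667)
H(x) = 20*x/3 (H(x) = x*(5 + 5/3) = x*(20/3) = 20*x/3)
g(P, B) = 2 + 20*B*P (g(P, B) = (((20/3)*3)*P)*B + 2 = (20*P)*B + 2 = 20*B*P + 2 = 2 + 20*B*P)
I(6, 0)*(g(2, -3) - 26) - 1*(-1388) = 6*((2 + 20*(-3)*2) - 26) - 1*(-1388) = 6*((2 - 120) - 26) + 1388 = 6*(-118 - 26) + 1388 = 6*(-144) + 1388 = -864 + 1388 = 524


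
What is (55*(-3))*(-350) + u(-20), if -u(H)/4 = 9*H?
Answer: 58470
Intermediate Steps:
u(H) = -36*H
(55*(-3))*(-350) + u(-20) = (55*(-3))*(-350) - 36*(-20) = -165*(-350) + 720 = 57750 + 720 = 58470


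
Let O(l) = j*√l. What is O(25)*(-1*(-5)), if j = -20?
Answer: -500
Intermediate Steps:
O(l) = -20*√l
O(25)*(-1*(-5)) = (-20*√25)*(-1*(-5)) = -20*5*5 = -100*5 = -500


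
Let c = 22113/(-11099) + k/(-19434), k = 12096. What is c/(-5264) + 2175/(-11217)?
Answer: -19549545967093/101080668424208 ≈ -0.19341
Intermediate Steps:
c = -93999591/35949661 (c = 22113/(-11099) + 12096/(-19434) = 22113*(-1/11099) + 12096*(-1/19434) = -22113/11099 - 2016/3239 = -93999591/35949661 ≈ -2.6148)
c/(-5264) + 2175/(-11217) = -93999591/35949661/(-5264) + 2175/(-11217) = -93999591/35949661*(-1/5264) + 2175*(-1/11217) = 13428513/27034145072 - 725/3739 = -19549545967093/101080668424208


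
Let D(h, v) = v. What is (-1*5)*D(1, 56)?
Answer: -280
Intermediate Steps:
(-1*5)*D(1, 56) = -1*5*56 = -5*56 = -280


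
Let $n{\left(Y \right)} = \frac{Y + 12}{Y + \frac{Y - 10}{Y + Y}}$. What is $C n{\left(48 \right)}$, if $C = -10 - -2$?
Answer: $- \frac{23040}{2323} \approx -9.9182$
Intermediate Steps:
$n{\left(Y \right)} = \frac{12 + Y}{Y + \frac{-10 + Y}{2 Y}}$
$C = -8$ ($C = -10 + 2 = -8$)
$C n{\left(48 \right)} = - 8 \cdot 2 \cdot 48 \frac{1}{-10 + 48 + 2 \cdot 48^{2}} \left(12 + 48\right) = - 8 \cdot 2 \cdot 48 \frac{1}{-10 + 48 + 2 \cdot 2304} \cdot 60 = - 8 \cdot 2 \cdot 48 \frac{1}{-10 + 48 + 4608} \cdot 60 = - 8 \cdot 2 \cdot 48 \cdot \frac{1}{4646} \cdot 60 = \left(-8\right) \frac{2880}{2323} = - \frac{23040}{2323}$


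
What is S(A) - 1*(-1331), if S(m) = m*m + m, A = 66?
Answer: 5753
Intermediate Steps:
S(m) = m + m**2 (S(m) = m**2 + m = m + m**2)
S(A) - 1*(-1331) = 66*(1 + 66) - 1*(-1331) = 66*67 + 1331 = 4422 + 1331 = 5753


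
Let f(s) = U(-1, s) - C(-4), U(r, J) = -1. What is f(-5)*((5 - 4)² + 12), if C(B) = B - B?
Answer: -13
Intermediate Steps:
C(B) = 0
f(s) = -1 (f(s) = -1 - 1*0 = -1 + 0 = -1)
f(-5)*((5 - 4)² + 12) = -((5 - 4)² + 12) = -(1² + 12) = -(1 + 12) = -1*13 = -13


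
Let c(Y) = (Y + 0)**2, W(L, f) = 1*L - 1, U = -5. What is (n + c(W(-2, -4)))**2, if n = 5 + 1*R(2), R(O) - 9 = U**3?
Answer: 10404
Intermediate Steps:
W(L, f) = -1 + L (W(L, f) = L - 1 = -1 + L)
c(Y) = Y**2
R(O) = -116 (R(O) = 9 + (-5)**3 = 9 - 125 = -116)
n = -111 (n = 5 + 1*(-116) = 5 - 116 = -111)
(n + c(W(-2, -4)))**2 = (-111 + (-1 - 2)**2)**2 = (-111 + (-3)**2)**2 = (-111 + 9)**2 = (-102)**2 = 10404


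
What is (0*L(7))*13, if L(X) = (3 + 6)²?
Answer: 0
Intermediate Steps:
L(X) = 81 (L(X) = 9² = 81)
(0*L(7))*13 = (0*81)*13 = 0*13 = 0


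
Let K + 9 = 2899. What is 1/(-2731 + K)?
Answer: 1/159 ≈ 0.0062893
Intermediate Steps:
K = 2890 (K = -9 + 2899 = 2890)
1/(-2731 + K) = 1/(-2731 + 2890) = 1/159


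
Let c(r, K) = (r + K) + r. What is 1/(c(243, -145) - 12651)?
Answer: -1/12310 ≈ -8.1235e-5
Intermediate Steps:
c(r, K) = K + 2*r (c(r, K) = (K + r) + r = K + 2*r)
1/(c(243, -145) - 12651) = 1/((-145 + 2*243) - 12651) = 1/((-145 + 486) - 12651) = 1/(341 - 12651) = 1/(-12310) = -1/12310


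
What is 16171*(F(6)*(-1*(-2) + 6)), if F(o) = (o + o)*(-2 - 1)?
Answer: -4657248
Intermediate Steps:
F(o) = -6*o (F(o) = (2*o)*(-3) = -6*o)
16171*(F(6)*(-1*(-2) + 6)) = 16171*((-6*6)*(-1*(-2) + 6)) = 16171*(-36*(2 + 6)) = 16171*(-36*8) = 16171*(-288) = -4657248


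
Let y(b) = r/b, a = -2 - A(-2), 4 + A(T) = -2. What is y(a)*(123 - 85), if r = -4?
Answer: -38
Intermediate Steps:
A(T) = -6 (A(T) = -4 - 2 = -6)
a = 4 (a = -2 - 1*(-6) = -2 + 6 = 4)
y(b) = -4/b
y(a)*(123 - 85) = (-4/4)*(123 - 85) = -4*1/4*38 = -1*38 = -38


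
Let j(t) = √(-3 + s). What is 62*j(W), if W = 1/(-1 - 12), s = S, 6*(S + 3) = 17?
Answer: 31*I*√114/3 ≈ 110.33*I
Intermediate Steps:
S = -⅙ (S = -3 + (⅙)*17 = -3 + 17/6 = -⅙ ≈ -0.16667)
s = -⅙ ≈ -0.16667
W = -1/13 (W = 1/(-13) = -1/13 ≈ -0.076923)
j(t) = I*√114/6 (j(t) = √(-3 - ⅙) = √(-19/6) = I*√114/6)
62*j(W) = 62*(I*√114/6) = 31*I*√114/3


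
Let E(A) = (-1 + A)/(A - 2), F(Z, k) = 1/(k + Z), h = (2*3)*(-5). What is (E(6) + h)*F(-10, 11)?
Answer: -115/4 ≈ -28.750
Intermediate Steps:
h = -30 (h = 6*(-5) = -30)
F(Z, k) = 1/(Z + k)
E(A) = (-1 + A)/(-2 + A)
(E(6) + h)*F(-10, 11) = ((-1 + 6)/(-2 + 6) - 30)/(-10 + 11) = (5/4 - 30)/1 = ((1/4)*5 - 30)*1 = (5/4 - 30)*1 = -115/4*1 = -115/4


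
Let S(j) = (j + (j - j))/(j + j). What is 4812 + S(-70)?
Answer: 9625/2 ≈ 4812.5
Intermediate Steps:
S(j) = ½ (S(j) = (j + 0)/((2*j)) = j*(1/(2*j)) = ½)
4812 + S(-70) = 4812 + ½ = 9625/2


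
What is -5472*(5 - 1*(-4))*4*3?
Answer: -590976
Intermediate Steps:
-5472*(5 - 1*(-4))*4*3 = -5472*(5 + 4)*4*3 = -5472*9*4*3 = -196992*3 = -5472*108 = -590976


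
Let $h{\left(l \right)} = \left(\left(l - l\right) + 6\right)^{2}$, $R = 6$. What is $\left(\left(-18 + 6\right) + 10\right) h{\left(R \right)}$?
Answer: $-72$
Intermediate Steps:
$h{\left(l \right)} = 36$ ($h{\left(l \right)} = \left(0 + 6\right)^{2} = 6^{2} = 36$)
$\left(\left(-18 + 6\right) + 10\right) h{\left(R \right)} = \left(\left(-18 + 6\right) + 10\right) 36 = \left(-12 + 10\right) 36 = \left(-2\right) 36 = -72$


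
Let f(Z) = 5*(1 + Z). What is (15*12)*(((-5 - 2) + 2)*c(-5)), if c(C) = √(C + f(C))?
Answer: -4500*I ≈ -4500.0*I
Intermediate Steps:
f(Z) = 5 + 5*Z
c(C) = √(5 + 6*C) (c(C) = √(C + (5 + 5*C)) = √(5 + 6*C))
(15*12)*(((-5 - 2) + 2)*c(-5)) = (15*12)*(((-5 - 2) + 2)*√(5 + 6*(-5))) = 180*((-7 + 2)*√(5 - 30)) = 180*(-25*I) = -4500*I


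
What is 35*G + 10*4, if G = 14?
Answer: 530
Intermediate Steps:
35*G + 10*4 = 35*14 + 10*4 = 490 + 40 = 530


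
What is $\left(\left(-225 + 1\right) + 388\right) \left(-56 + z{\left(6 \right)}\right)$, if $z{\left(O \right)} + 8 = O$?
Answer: $-9512$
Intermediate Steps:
$z{\left(O \right)} = -8 + O$
$\left(\left(-225 + 1\right) + 388\right) \left(-56 + z{\left(6 \right)}\right) = \left(\left(-225 + 1\right) + 388\right) \left(-56 + \left(-8 + 6\right)\right) = \left(-224 + 388\right) \left(-56 - 2\right) = 164 \left(-58\right) = -9512$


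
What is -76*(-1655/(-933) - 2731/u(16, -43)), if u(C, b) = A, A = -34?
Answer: -98963134/15861 ≈ -6239.4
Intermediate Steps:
u(C, b) = -34
-76*(-1655/(-933) - 2731/u(16, -43)) = -76*(-1655/(-933) - 2731/(-34)) = -76*(-1655*(-1/933) - 2731*(-1/34)) = -76*(1655/933 + 2731/34) = -76*2604293/31722 = -98963134/15861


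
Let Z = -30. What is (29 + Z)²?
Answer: 1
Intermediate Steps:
(29 + Z)² = (29 - 30)² = (-1)² = 1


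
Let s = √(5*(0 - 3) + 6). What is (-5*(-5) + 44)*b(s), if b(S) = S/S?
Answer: 69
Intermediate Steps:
s = 3*I (s = √(5*(-3) + 6) = √(-15 + 6) = √(-9) = 3*I ≈ 3.0*I)
b(S) = 1
(-5*(-5) + 44)*b(s) = (-5*(-5) + 44)*1 = (25 + 44)*1 = 69*1 = 69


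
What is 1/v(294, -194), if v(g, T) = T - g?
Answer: -1/488 ≈ -0.0020492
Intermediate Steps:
1/v(294, -194) = 1/(-194 - 1*294) = 1/(-194 - 294) = 1/(-488) = -1/488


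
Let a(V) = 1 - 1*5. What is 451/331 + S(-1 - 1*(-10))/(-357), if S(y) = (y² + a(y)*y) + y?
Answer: 47711/39389 ≈ 1.2113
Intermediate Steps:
a(V) = -4 (a(V) = 1 - 5 = -4)
S(y) = y² - 3*y (S(y) = (y² - 4*y) + y = y² - 3*y)
451/331 + S(-1 - 1*(-10))/(-357) = 451/331 + ((-1 - 1*(-10))*(-3 + (-1 - 1*(-10))))/(-357) = 451*(1/331) + ((-1 + 10)*(-3 + (-1 + 10)))*(-1/357) = 451/331 + (9*(-3 + 9))*(-1/357) = 451/331 + (9*6)*(-1/357) = 451/331 + 54*(-1/357) = 451/331 - 18/119 = 47711/39389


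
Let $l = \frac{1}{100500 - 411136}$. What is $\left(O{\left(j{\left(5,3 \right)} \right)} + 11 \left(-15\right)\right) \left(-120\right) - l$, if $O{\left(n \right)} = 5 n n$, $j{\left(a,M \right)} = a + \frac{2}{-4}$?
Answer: $\frac{2376365401}{310636} \approx 7650.0$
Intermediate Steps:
$j{\left(a,M \right)} = - \frac{1}{2} + a$ ($j{\left(a,M \right)} = a + 2 \left(- \frac{1}{4}\right) = a - \frac{1}{2} = - \frac{1}{2} + a$)
$O{\left(n \right)} = 5 n^{2}$
$l = - \frac{1}{310636}$ ($l = \frac{1}{-310636} = - \frac{1}{310636} \approx -3.2192 \cdot 10^{-6}$)
$\left(O{\left(j{\left(5,3 \right)} \right)} + 11 \left(-15\right)\right) \left(-120\right) - l = \left(5 \left(- \frac{1}{2} + 5\right)^{2} + 11 \left(-15\right)\right) \left(-120\right) - - \frac{1}{310636} = \left(5 \left(\frac{9}{2}\right)^{2} - 165\right) \left(-120\right) + \frac{1}{310636} = \left(5 \cdot \frac{81}{4} - 165\right) \left(-120\right) + \frac{1}{310636} = \left(\frac{405}{4} - 165\right) \left(-120\right) + \frac{1}{310636} = \left(- \frac{255}{4}\right) \left(-120\right) + \frac{1}{310636} = 7650 + \frac{1}{310636} = \frac{2376365401}{310636}$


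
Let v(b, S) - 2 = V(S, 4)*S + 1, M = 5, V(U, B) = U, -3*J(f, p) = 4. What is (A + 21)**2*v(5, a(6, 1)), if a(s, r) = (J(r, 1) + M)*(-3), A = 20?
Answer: 208444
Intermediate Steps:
J(f, p) = -4/3 (J(f, p) = -1/3*4 = -4/3)
a(s, r) = -11 (a(s, r) = (-4/3 + 5)*(-3) = (11/3)*(-3) = -11)
v(b, S) = 3 + S**2 (v(b, S) = 2 + (S*S + 1) = 2 + (S**2 + 1) = 2 + (1 + S**2) = 3 + S**2)
(A + 21)**2*v(5, a(6, 1)) = (20 + 21)**2*(3 + (-11)**2) = 41**2*(3 + 121) = 1681*124 = 208444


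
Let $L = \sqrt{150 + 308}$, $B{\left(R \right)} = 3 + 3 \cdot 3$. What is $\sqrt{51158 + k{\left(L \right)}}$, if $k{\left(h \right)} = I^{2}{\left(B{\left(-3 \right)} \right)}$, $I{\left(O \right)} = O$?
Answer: $\sqrt{51302} \approx 226.5$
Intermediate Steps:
$B{\left(R \right)} = 12$ ($B{\left(R \right)} = 3 + 9 = 12$)
$L = \sqrt{458} \approx 21.401$
$k{\left(h \right)} = 144$ ($k{\left(h \right)} = 12^{2} = 144$)
$\sqrt{51158 + k{\left(L \right)}} = \sqrt{51158 + 144} = \sqrt{51302}$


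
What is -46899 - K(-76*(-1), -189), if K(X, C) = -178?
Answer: -46721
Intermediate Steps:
-46899 - K(-76*(-1), -189) = -46899 - 1*(-178) = -46899 + 178 = -46721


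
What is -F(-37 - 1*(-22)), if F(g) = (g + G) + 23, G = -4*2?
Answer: 0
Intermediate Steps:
G = -8
F(g) = 15 + g (F(g) = (g - 8) + 23 = (-8 + g) + 23 = 15 + g)
-F(-37 - 1*(-22)) = -(15 + (-37 - 1*(-22))) = -(15 + (-37 + 22)) = -(15 - 15) = -1*0 = 0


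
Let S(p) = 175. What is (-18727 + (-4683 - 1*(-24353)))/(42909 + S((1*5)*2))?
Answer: 943/43084 ≈ 0.021887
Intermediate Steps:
(-18727 + (-4683 - 1*(-24353)))/(42909 + S((1*5)*2)) = (-18727 + (-4683 - 1*(-24353)))/(42909 + 175) = (-18727 + (-4683 + 24353))/43084 = (-18727 + 19670)*(1/43084) = 943*(1/43084) = 943/43084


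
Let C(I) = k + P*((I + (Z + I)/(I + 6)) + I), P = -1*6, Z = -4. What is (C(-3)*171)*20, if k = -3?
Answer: 160740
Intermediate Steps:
P = -6
C(I) = -3 - 12*I - 6*(-4 + I)/(6 + I) (C(I) = -3 - 6*((I + (-4 + I)/(I + 6)) + I) = -3 - 6*((I + (-4 + I)/(6 + I)) + I) = -3 - 6*(2*I + (-4 + I)/(6 + I)) = -3 + (-12*I - 6*(-4 + I)/(6 + I)) = -3 - 12*I - 6*(-4 + I)/(6 + I))
(C(-3)*171)*20 = ((3*(2 - 27*(-3) - 4*(-3)²)/(6 - 3))*171)*20 = ((3*(2 + 81 - 4*9)/3)*171)*20 = ((3*(⅓)*(2 + 81 - 36))*171)*20 = ((3*(⅓)*47)*171)*20 = (47*171)*20 = 8037*20 = 160740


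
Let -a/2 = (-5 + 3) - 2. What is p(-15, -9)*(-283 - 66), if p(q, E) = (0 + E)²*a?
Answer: -226152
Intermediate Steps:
a = 8 (a = -2*((-5 + 3) - 2) = -2*(-2 - 2) = -2*(-4) = 8)
p(q, E) = 8*E² (p(q, E) = (0 + E)²*8 = E²*8 = 8*E²)
p(-15, -9)*(-283 - 66) = (8*(-9)²)*(-283 - 66) = (8*81)*(-349) = 648*(-349) = -226152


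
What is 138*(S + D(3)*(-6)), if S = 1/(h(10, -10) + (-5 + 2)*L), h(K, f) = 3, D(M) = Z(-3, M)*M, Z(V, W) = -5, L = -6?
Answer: 86986/7 ≈ 12427.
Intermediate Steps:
D(M) = -5*M
S = 1/21 (S = 1/(3 + (-5 + 2)*(-6)) = 1/(3 - 3*(-6)) = 1/(3 + 18) = 1/21 ≈ 0.047619)
138*(S + D(3)*(-6)) = 138*(1/21 - 5*3*(-6)) = 138*(1/21 - 15*(-6)) = 138*(1/21 + 90) = 138*(1891/21) = 86986/7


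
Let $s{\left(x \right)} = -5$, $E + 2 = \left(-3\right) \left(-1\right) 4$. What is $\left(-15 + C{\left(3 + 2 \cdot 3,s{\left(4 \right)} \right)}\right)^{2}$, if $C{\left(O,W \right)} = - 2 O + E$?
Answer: $529$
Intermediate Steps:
$E = 10$ ($E = -2 + \left(-3\right) \left(-1\right) 4 = -2 + 3 \cdot 4 = -2 + 12 = 10$)
$C{\left(O,W \right)} = 10 - 2 O$ ($C{\left(O,W \right)} = - 2 O + 10 = 10 - 2 O$)
$\left(-15 + C{\left(3 + 2 \cdot 3,s{\left(4 \right)} \right)}\right)^{2} = \left(-15 + \left(10 - 2 \left(3 + 2 \cdot 3\right)\right)\right)^{2} = \left(-15 + \left(10 - 2 \left(3 + 6\right)\right)\right)^{2} = \left(-15 + \left(10 - 18\right)\right)^{2} = \left(-15 - 8\right)^{2} = \left(-23\right)^{2} = 529$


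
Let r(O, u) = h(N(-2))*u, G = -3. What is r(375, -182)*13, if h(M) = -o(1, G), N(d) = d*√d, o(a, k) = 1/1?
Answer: 2366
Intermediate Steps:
o(a, k) = 1
N(d) = d^(3/2)
h(M) = -1 (h(M) = -1*1 = -1)
r(O, u) = -u
r(375, -182)*13 = -1*(-182)*13 = 182*13 = 2366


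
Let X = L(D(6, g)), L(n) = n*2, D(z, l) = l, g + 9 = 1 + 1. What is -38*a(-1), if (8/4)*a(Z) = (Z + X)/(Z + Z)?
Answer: -285/2 ≈ -142.50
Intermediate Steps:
g = -7 (g = -9 + (1 + 1) = -9 + 2 = -7)
L(n) = 2*n
X = -14 (X = 2*(-7) = -14)
a(Z) = (-14 + Z)/(4*Z) (a(Z) = ((Z - 14)/(Z + Z))/2 = ((-14 + Z)/((2*Z)))/2 = ((-14 + Z)*(1/(2*Z)))/2 = ((-14 + Z)/(2*Z))/2 = (-14 + Z)/(4*Z))
-38*a(-1) = -19*(-14 - 1)/(2*(-1)) = -19*(-1)*(-15)/2 = -38*15/4 = -285/2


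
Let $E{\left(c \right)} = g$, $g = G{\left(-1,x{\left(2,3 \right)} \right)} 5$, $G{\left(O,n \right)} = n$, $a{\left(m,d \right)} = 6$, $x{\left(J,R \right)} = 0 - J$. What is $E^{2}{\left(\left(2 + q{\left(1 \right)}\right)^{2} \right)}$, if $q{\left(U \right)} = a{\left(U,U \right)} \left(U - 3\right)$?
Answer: $100$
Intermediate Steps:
$x{\left(J,R \right)} = - J$
$q{\left(U \right)} = -18 + 6 U$ ($q{\left(U \right)} = 6 \left(U - 3\right) = 6 \left(-3 + U\right) = -18 + 6 U$)
$g = -10$ ($g = \left(-1\right) 2 \cdot 5 = \left(-2\right) 5 = -10$)
$E{\left(c \right)} = -10$
$E^{2}{\left(\left(2 + q{\left(1 \right)}\right)^{2} \right)} = \left(-10\right)^{2} = 100$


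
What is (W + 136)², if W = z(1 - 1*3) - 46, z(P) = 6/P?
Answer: 7569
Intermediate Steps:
W = -49 (W = 6/(1 - 1*3) - 46 = 6/(1 - 3) - 46 = 6/(-2) - 46 = 6*(-½) - 46 = -3 - 46 = -49)
(W + 136)² = (-49 + 136)² = 87² = 7569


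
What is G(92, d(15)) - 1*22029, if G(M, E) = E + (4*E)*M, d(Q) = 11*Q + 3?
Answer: 39963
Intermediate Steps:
d(Q) = 3 + 11*Q
G(M, E) = E + 4*E*M
G(92, d(15)) - 1*22029 = (3 + 11*15)*(1 + 4*92) - 1*22029 = (3 + 165)*(1 + 368) - 22029 = 168*369 - 22029 = 61992 - 22029 = 39963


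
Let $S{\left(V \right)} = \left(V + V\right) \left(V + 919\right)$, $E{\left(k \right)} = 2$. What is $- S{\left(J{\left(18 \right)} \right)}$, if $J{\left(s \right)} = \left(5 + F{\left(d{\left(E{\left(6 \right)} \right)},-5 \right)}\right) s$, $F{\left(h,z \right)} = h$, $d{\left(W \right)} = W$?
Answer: $-263340$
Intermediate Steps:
$J{\left(s \right)} = 7 s$ ($J{\left(s \right)} = \left(5 + 2\right) s = 7 s$)
$S{\left(V \right)} = 2 V \left(919 + V\right)$
$- S{\left(J{\left(18 \right)} \right)} = - 2 \cdot 7 \cdot 18 \left(919 + 7 \cdot 18\right) = - 2 \cdot 126 \left(919 + 126\right) = - 2 \cdot 126 \cdot 1045 = \left(-1\right) 263340 = -263340$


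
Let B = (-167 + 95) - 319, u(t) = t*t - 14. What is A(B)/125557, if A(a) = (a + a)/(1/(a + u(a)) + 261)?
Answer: -5184184/217247657783 ≈ -2.3863e-5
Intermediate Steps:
u(t) = -14 + t² (u(t) = t² - 14 = -14 + t²)
B = -391 (B = -72 - 319 = -391)
A(a) = 2*a/(261 + 1/(-14 + a + a²)) (A(a) = (a + a)/(1/(a + (-14 + a²)) + 261) = (2*a)/(1/(-14 + a + a²) + 261) = (2*a)/(261 + 1/(-14 + a + a²)) = 2*a/(261 + 1/(-14 + a + a²)))
A(B)/125557 = (2*(-391)*(-14 - 391 + (-391)²)/(-3653 + 261*(-391) + 261*(-391)²))/125557 = (2*(-391)*(-14 - 391 + 152881)/(-3653 - 102051 + 261*152881))*(1/125557) = (2*(-391)*152476/(-3653 - 102051 + 39901941))*(1/125557) = (2*(-391)*152476/39796237)*(1/125557) = (2*(-391)*(1/39796237)*152476)*(1/125557) = -119236232/39796237*1/125557 = -5184184/217247657783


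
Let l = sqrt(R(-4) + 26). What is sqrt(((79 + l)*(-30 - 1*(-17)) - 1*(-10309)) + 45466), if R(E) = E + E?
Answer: sqrt(54748 - 39*sqrt(2)) ≈ 233.86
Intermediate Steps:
R(E) = 2*E
l = 3*sqrt(2) (l = sqrt(2*(-4) + 26) = sqrt(-8 + 26) = sqrt(18) = 3*sqrt(2) ≈ 4.2426)
sqrt(((79 + l)*(-30 - 1*(-17)) - 1*(-10309)) + 45466) = sqrt(((79 + 3*sqrt(2))*(-30 - 1*(-17)) - 1*(-10309)) + 45466) = sqrt(((79 + 3*sqrt(2))*(-30 + 17) + 10309) + 45466) = sqrt(((79 + 3*sqrt(2))*(-13) + 10309) + 45466) = sqrt(((-1027 - 39*sqrt(2)) + 10309) + 45466) = sqrt((9282 - 39*sqrt(2)) + 45466) = sqrt(54748 - 39*sqrt(2))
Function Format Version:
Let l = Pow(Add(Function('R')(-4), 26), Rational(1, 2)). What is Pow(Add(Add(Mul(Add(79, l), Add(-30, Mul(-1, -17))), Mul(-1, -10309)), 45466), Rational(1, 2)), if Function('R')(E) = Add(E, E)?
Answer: Pow(Add(54748, Mul(-39, Pow(2, Rational(1, 2)))), Rational(1, 2)) ≈ 233.86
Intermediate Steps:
Function('R')(E) = Mul(2, E)
l = Mul(3, Pow(2, Rational(1, 2))) (l = Pow(Add(Mul(2, -4), 26), Rational(1, 2)) = Pow(Add(-8, 26), Rational(1, 2)) = Pow(18, Rational(1, 2)) = Mul(3, Pow(2, Rational(1, 2))) ≈ 4.2426)
Pow(Add(Add(Mul(Add(79, l), Add(-30, Mul(-1, -17))), Mul(-1, -10309)), 45466), Rational(1, 2)) = Pow(Add(Add(Mul(Add(79, Mul(3, Pow(2, Rational(1, 2)))), Add(-30, Mul(-1, -17))), Mul(-1, -10309)), 45466), Rational(1, 2)) = Pow(Add(Add(Mul(Add(79, Mul(3, Pow(2, Rational(1, 2)))), Add(-30, 17)), 10309), 45466), Rational(1, 2)) = Pow(Add(Add(Mul(Add(79, Mul(3, Pow(2, Rational(1, 2)))), -13), 10309), 45466), Rational(1, 2)) = Pow(Add(Add(Add(-1027, Mul(-39, Pow(2, Rational(1, 2)))), 10309), 45466), Rational(1, 2)) = Pow(Add(Add(9282, Mul(-39, Pow(2, Rational(1, 2)))), 45466), Rational(1, 2)) = Pow(Add(54748, Mul(-39, Pow(2, Rational(1, 2)))), Rational(1, 2))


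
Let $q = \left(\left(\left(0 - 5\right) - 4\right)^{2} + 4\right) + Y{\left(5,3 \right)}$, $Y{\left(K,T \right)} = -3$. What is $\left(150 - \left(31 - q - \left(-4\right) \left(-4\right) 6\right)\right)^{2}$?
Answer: $88209$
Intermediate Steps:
$q = 82$ ($q = \left(\left(\left(0 - 5\right) - 4\right)^{2} + 4\right) - 3 = \left(\left(-5 - 4\right)^{2} + 4\right) - 3 = \left(\left(-9\right)^{2} + 4\right) - 3 = \left(81 + 4\right) - 3 = 85 - 3 = 82$)
$\left(150 - \left(31 - q - \left(-4\right) \left(-4\right) 6\right)\right)^{2} = \left(150 + \left(\left(82 + \left(-4\right) \left(-4\right) 6\right) - 31\right)\right)^{2} = \left(150 + \left(\left(82 + 16 \cdot 6\right) - 31\right)\right)^{2} = \left(150 + \left(\left(82 + 96\right) - 31\right)\right)^{2} = \left(150 + \left(178 - 31\right)\right)^{2} = \left(150 + 147\right)^{2} = 297^{2} = 88209$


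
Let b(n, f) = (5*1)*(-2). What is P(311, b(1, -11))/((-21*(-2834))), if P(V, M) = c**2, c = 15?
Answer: 75/19838 ≈ 0.0037806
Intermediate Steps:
b(n, f) = -10 (b(n, f) = 5*(-2) = -10)
P(V, M) = 225 (P(V, M) = 15**2 = 225)
P(311, b(1, -11))/((-21*(-2834))) = 225/((-21*(-2834))) = 225/59514 = 225*(1/59514) = 75/19838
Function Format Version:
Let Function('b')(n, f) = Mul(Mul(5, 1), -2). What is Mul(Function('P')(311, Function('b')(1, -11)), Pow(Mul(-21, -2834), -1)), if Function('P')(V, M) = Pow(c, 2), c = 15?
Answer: Rational(75, 19838) ≈ 0.0037806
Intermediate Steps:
Function('b')(n, f) = -10 (Function('b')(n, f) = Mul(5, -2) = -10)
Function('P')(V, M) = 225 (Function('P')(V, M) = Pow(15, 2) = 225)
Mul(Function('P')(311, Function('b')(1, -11)), Pow(Mul(-21, -2834), -1)) = Mul(225, Pow(Mul(-21, -2834), -1)) = Mul(225, Pow(59514, -1)) = Mul(225, Rational(1, 59514)) = Rational(75, 19838)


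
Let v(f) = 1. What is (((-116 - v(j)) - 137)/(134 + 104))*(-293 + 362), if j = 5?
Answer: -8763/119 ≈ -73.639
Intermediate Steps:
(((-116 - v(j)) - 137)/(134 + 104))*(-293 + 362) = (((-116 - 1*1) - 137)/(134 + 104))*(-293 + 362) = (((-116 - 1) - 137)/238)*69 = ((-117 - 137)*(1/238))*69 = -254*1/238*69 = -127/119*69 = -8763/119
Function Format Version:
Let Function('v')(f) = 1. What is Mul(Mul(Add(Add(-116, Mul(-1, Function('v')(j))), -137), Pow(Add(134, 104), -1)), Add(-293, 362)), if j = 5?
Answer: Rational(-8763, 119) ≈ -73.639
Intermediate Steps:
Mul(Mul(Add(Add(-116, Mul(-1, Function('v')(j))), -137), Pow(Add(134, 104), -1)), Add(-293, 362)) = Mul(Mul(Add(Add(-116, Mul(-1, 1)), -137), Pow(Add(134, 104), -1)), Add(-293, 362)) = Mul(Mul(Add(Add(-116, -1), -137), Pow(238, -1)), 69) = Mul(Mul(Add(-117, -137), Rational(1, 238)), 69) = Mul(Mul(-254, Rational(1, 238)), 69) = Mul(Rational(-127, 119), 69) = Rational(-8763, 119)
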